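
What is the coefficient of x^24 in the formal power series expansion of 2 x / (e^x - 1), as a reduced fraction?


The exponential generating function for Bernoulli numbers is
x / (e^x - 1) = sum_{k>=0} B_k x^k / k!.
So the coefficient of x^24 in 2 x / (e^x - 1) is 2 B_24 / 24!.
Computing: B_24 = -236364091/2730, 24! = 620448401733239439360000, giving
2 * -236364091/2730 / 620448401733239439360000 = -236364091/846912068365871834726400000.

-236364091/846912068365871834726400000


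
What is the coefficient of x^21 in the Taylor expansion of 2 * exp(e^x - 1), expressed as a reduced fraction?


exp(e^x - 1) = sum_{k>=0} Bell_k x^k / k!, where Bell_k is the k-th Bell number.
So the coefficient of x^21 is 2 * Bell_21 / 21!.
Computing: Bell_21 = 474869816156751 and 21! = 51090942171709440000, giving
2 * 474869816156751/51090942171709440000 = 158289938718917/8515157028618240000.

158289938718917/8515157028618240000


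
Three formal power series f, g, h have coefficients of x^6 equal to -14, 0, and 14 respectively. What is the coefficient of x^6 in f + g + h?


Series addition is componentwise:
-14 + 0 + 14
= 0

0


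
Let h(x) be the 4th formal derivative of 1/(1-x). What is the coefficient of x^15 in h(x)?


Differentiating 4 times: d^4/dx^4 [1/(1-x)] = 4!/(1-x)^5.
The expansion 1/(1-x)^5 = sum_{k>=0} C(k+4, 4) x^k, so the coefficient of x^n in 4!/(1-x)^5 is 4! * C(n+4, 4).
For n = 15: 24 * C(19, 4) = 24 * 3876 = 93024

93024


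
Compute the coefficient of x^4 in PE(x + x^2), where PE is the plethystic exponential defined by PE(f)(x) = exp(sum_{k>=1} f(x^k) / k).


With f(x) = x + x^2, the exponent is sum_{k>=1} (x^k + x^(2k)) / k = -ln(1 - x) - ln(1 - x^2). Exponentiating:
PE(x + x^2) = 1 / ((1 - x)(1 - x^2)).
This is the generating function for partitions of n into parts of size 1 or 2. The number of 2's can be any j in 0..2, and the rest are 1's, so
[x^4] = floor(4/2) + 1 = 3.

3


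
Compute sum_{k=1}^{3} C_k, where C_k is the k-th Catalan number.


C_1 through C_3: 1, 2, 5
Sum = 1 + 2 + 5
= 8

8


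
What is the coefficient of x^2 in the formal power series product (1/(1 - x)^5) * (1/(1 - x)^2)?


Combine the factors: (1/(1 - x)^5) * (1/(1 - x)^2) = 1/(1 - x)^7.
Then use 1/(1 - x)^r = sum_{k>=0} C(k + r - 1, r - 1) x^k with r = 7 and k = 2:
C(8, 6) = 28.

28


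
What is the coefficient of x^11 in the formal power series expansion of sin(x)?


The Maclaurin series is sin(t) = sum_{k>=0} (-1)^k t^(2k+1) / (2k+1)!, so substituting t = x, only odd powers of x are nonzero, with coefficient of x^(2k+1) equal to (-1)^k / (2k+1)!.
Write 11 = 2*5 + 1, giving the coefficient (-1)^5 / 11! = -1/39916800 = -1/39916800.

-1/39916800


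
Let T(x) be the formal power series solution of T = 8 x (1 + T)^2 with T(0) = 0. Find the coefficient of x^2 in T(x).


Apply the Lagrange inversion formula: if T = 8 x * phi(T) with phi(t) = (1 + t)^2, then [x^n] T = 8^n * (1/n) [t^(n-1)] phi(t)^n = 8^n * (1/n) [t^(n-1)] (1 + t)^(2n) = 8^n * (1/n) C(2n, n-1).
Using the identity C(2n, n-1) = C(2n, n) * n / (n+1), the unscaled factor equals C(2n, n) / (n+1) = C_n, the n-th Catalan number.
For n = 2: C_2 = C(4, 2) / 3 = 6/3 = 2.
With the 8^2 = 64 factor, the coefficient is 64 * 2 = 128.

128


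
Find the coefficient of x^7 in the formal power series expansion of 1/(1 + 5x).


Write 1/(1 + c x) = 1/(1 - (-c) x) and apply the geometric-series identity
1/(1 - y) = sum_{k>=0} y^k to get 1/(1 + c x) = sum_{k>=0} (-c)^k x^k.
So the coefficient of x^k is (-c)^k = (-1)^k * c^k.
Here c = 5 and k = 7:
(-5)^7 = -1 * 78125 = -78125

-78125


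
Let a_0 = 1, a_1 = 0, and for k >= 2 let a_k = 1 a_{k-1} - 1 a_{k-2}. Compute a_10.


Iterating the recurrence forward:
a_0 = 1
a_1 = 0
a_2 = 1*0 - 1*1 = -1
a_3 = 1*-1 - 1*0 = -1
a_4 = 1*-1 - 1*-1 = 0
a_5 = 1*0 - 1*-1 = 1
a_6 = 1*1 - 1*0 = 1
a_7 = 1*1 - 1*1 = 0
a_8 = 1*0 - 1*1 = -1
a_9 = 1*-1 - 1*0 = -1
a_10 = 1*-1 - 1*-1 = 0
So a_10 = 0.

0


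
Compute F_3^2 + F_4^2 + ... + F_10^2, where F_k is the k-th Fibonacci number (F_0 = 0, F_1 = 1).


There is a standard identity sum_{k=0}^{N} F_k^2 = F_N * F_{N+1} (proved inductively from the telescoping relation F_k^2 = F_k F_{k+1} - F_{k-1} F_k). Then
sum_{k=3}^{10} F_k^2 = F_10 F_11 - F_2 F_3.
Computing: F_10 = 55, F_11 = 89, F_2 = 1, F_3 = 2.
Sum = 55 * 89 - 1 * 2 = 4893.

4893


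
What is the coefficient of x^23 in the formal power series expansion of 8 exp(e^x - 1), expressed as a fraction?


exp(e^x - 1) is the exponential generating function for the Bell numbers Bell_k: exp(e^x - 1) = sum_{k>=0} Bell_k x^k / k!.
So the coefficient of x^23 in 8 exp(e^x - 1) is 8 Bell_23 / 23!.
Computing: Bell_23 = 44152005855084346 and 23! = 25852016738884976640000, giving
8 * 44152005855084346/25852016738884976640000 = 22076002927542173/1615751046180311040000.

22076002927542173/1615751046180311040000


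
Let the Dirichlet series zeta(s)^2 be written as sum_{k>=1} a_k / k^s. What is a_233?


The Dirichlet convolution of the constant function 1 with itself gives (1 * 1)(k) = sum_{d | k} 1 = d(k), the number of positive divisors of k.
Since zeta(s) = sum_{k>=1} 1/k^s, we have zeta(s)^2 = sum_{k>=1} d(k)/k^s, so a_k = d(k).
For k = 233: the divisors are 1, 233.
Count = 2.

2


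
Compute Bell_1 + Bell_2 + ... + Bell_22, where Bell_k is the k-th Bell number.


Recall Bell_k counts set partitions of a k-set (with Bell_0 = 1 by convention).
Bell_1 through Bell_22: 1, 2, 5, 15, 52, 203, 877, 4140, 21147, 115975, 678570, 4213597, 27644437, 190899322, 1382958545, 10480142147, 82864869804, 682076806159, 5832742205057, 51724158235372, 474869816156751, 4506715738447323
Sum = 1 + 2 + 5 + 15 + 52 + 203 + 877 + 4140 + 21147 + 115975 + 678570 + 4213597 + 27644437 + 190899322 + 1382958545 + 10480142147 + 82864869804 + 682076806159 + 5832742205057 + 51724158235372 + 474869816156751 + 4506715738447323 = 5039919483399501.

5039919483399501


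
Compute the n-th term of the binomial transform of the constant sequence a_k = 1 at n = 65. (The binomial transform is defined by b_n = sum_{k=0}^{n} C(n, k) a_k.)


With a_k = 1 for all k, b_n = sum_{k=0}^{n} C(n, k) = 2^n by the binomial theorem.
For n = 65: 2^65 = 36893488147419103232.

36893488147419103232


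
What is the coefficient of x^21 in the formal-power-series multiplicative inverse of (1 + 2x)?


The inverse is 1/(1 + 2x). Apply the geometric identity 1/(1 - y) = sum_{k>=0} y^k with y = -2x:
1/(1 + 2x) = sum_{k>=0} (-2)^k x^k.
So the coefficient of x^21 is (-2)^21 = -2097152.

-2097152


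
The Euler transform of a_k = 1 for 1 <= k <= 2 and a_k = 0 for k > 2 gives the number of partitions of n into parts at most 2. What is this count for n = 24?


Partitions of 24 into parts at most 2:
Using generating function (1-x)^(-1)(1-x^2)^(-1),
the coefficient of x^24 = 13

13


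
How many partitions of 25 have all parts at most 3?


Using the generating function (1-x)^(-1)(1-x^2)^(-1)(1-x^3)^(-1),
the coefficient of x^25 counts these restricted partitions.
Result = 65

65


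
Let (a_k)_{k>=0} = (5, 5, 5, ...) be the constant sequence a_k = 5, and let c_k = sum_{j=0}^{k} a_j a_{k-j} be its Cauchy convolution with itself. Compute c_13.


Since a_j = 5 for all j >= 0, the convolution sum becomes
c_k = sum_{j=0}^{k} 5 * 5 = 25 * (k + 1).
Equivalently, the generating function of (a_k) is 5/(1 - x) and its square is 25/(1 - x)^2 = sum_{k>=0} 25(k + 1) x^k.
For k = 13: 25 * 14 = 350.

350


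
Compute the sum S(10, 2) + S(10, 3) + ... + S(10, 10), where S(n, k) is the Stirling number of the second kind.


By definition, S(n, k) counts partitions of an n-set into exactly k nonempty blocks.
Computing row n = 10 for k = 2..10:
S(10, k): 511, 9330, 34105, 42525, 22827, 5880, 750, 45, 1
Sum = 115974.

115974


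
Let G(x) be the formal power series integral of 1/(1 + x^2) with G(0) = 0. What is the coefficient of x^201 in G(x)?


1/(1 + x^2) = sum_{j>=0} (-1)^j x^(2j). Integrating termwise with G(0) = 0:
G(x) = sum_{j>=0} (-1)^j x^(2j+1) / (2j+1) = arctan(x).
Only odd powers are nonzero. For x^201 write 201 = 2*100 + 1, giving
(-1)^100 / 201 = 1/201 = 1/201.

1/201


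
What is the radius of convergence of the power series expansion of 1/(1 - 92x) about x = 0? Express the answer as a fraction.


Expanding 1/(1 - 92x) = sum_{k>=0} 92^k x^k, the series converges when |92x| < 1, i.e., |x| < 1/92.
So the radius of convergence is 1/92 = 1/92.

1/92


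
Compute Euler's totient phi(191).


phi(n) counts integers in [1, n] coprime to n. Using the multiplicative formula phi(n) = n * prod_{p | n} (1 - 1/p):
191 = 191, so
phi(191) = 191 * (1 - 1/191) = 190.

190


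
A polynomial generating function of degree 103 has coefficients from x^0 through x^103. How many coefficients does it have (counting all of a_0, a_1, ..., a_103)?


A polynomial of degree 103 takes the form a_0 + a_1 x + ... + a_103 x^103.
The number of coefficients is 103 + 1 = 104.

104


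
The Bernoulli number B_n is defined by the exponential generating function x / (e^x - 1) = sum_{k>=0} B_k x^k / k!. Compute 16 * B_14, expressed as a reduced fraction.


Bernoulli numbers can also be computed recursively via B_0 = 1 and sum_{j=0}^{m} C(m+1, j) B_j = 0 for m >= 1. Odd-index Bernoulli numbers vanish for k >= 3.
Computing B_14 = 7/6, so 16 * B_14 = 16 * 7/6 = 56/3.

56/3


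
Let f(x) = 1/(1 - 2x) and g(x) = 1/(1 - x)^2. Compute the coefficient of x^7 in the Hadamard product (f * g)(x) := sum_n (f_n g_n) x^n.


f has coefficients f_k = 2^k. For g = 1/(1 - x)^2 the coefficient is g_k = C(k + 1, 1) = k + 1. The Hadamard coefficient is (f * g)_k = 2^k * (k + 1).
For k = 7: 2^7 * 8 = 128 * 8 = 1024.

1024


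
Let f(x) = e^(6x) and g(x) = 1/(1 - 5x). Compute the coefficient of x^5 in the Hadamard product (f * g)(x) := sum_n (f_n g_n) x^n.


Expanding: f_k = 6^k/k! (from e^(6x)) and g_k = 5^k (from 1/(1 - 5x)). So the Hadamard coefficient (f * g)_k = 6^k 5^k / k! = (30)^k / k!.
For k = 5: 30^5/5! = 24300000/120 = 202500.

202500


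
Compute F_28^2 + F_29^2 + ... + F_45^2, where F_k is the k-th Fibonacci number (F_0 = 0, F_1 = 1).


There is a standard identity sum_{k=0}^{N} F_k^2 = F_N * F_{N+1} (proved inductively from the telescoping relation F_k^2 = F_k F_{k+1} - F_{k-1} F_k). Then
sum_{k=28}^{45} F_k^2 = F_45 F_46 - F_27 F_28.
Computing: F_45 = 1134903170, F_46 = 1836311903, F_27 = 196418, F_28 = 317811.
Sum = 1134903170 * 1836311903 - 196418 * 317811 = 2084036137399631512.

2084036137399631512


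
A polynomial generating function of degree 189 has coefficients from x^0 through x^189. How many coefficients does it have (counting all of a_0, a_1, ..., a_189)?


A polynomial of degree 189 takes the form a_0 + a_1 x + ... + a_189 x^189.
The number of coefficients is 189 + 1 = 190.

190


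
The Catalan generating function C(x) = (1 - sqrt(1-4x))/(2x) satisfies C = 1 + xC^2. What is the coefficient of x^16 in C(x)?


Substituting x -> x scales the n-th coefficient by 1, so [x^16] C(x) = C_16.
C_16 = C(2*16, 16)/(17) = 601080390/17 = 35357670.
= 35357670.

35357670


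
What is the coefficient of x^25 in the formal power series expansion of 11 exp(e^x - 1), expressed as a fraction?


exp(e^x - 1) is the exponential generating function for the Bell numbers Bell_k: exp(e^x - 1) = sum_{k>=0} Bell_k x^k / k!.
So the coefficient of x^25 in 11 exp(e^x - 1) is 11 Bell_25 / 25!.
Computing: Bell_25 = 4638590332229999353 and 25! = 15511210043330985984000000, giving
11 * 4638590332229999353/15511210043330985984000000 = 356814640940769181/108470000303013888000000.

356814640940769181/108470000303013888000000


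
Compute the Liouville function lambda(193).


The Liouville function is lambda(k) = (-1)^Omega(k), where Omega(k) counts the prime factors of k with multiplicity.
Factoring: 193 = 193, so Omega(193) = 1.
lambda(193) = (-1)^1 = -1.

-1


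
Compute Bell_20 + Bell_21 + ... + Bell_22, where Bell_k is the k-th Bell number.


Recall Bell_k counts set partitions of a k-set (with Bell_0 = 1 by convention).
Bell_20 through Bell_22: 51724158235372, 474869816156751, 4506715738447323
Sum = 51724158235372 + 474869816156751 + 4506715738447323 = 5033309712839446.

5033309712839446


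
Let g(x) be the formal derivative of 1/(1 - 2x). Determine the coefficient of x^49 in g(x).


Differentiate termwise: d/dx sum_{k>=0} 2^k x^k = sum_{k>=1} k 2^k x^(k-1) = sum_{j>=0} (j+1) 2^(j+1) x^j.
Equivalently, d/dx [1/(1 - 2x)] = 2/(1 - 2x)^2.
For j = 49: 50 * 2^50 = 50 * 1125899906842624 = 56294995342131200.

56294995342131200


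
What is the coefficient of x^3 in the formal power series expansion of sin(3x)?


The Maclaurin series is sin(t) = sum_{k>=0} (-1)^k t^(2k+1) / (2k+1)!, so substituting t = 3x, only odd powers of x are nonzero, with coefficient of x^(2k+1) equal to (-1)^k 3^(2k+1) / (2k+1)!.
Write 3 = 2*1 + 1, giving the coefficient (-1)^1 * 3^3 / 3! = -27/6 = -9/2.

-9/2


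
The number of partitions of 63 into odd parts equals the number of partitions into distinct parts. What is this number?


Computing partitions of 63 into odd parts (1, 3, 5, ...):
Using the generating function prod_{k>=0} 1/(1-x^(2k+1)),
the count is 14848

14848


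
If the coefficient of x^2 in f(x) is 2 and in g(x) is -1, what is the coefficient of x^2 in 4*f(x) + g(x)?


Scalar multiplication scales coefficients: 4 * 2 = 8.
Then add the g coefficient: 8 + -1
= 7

7


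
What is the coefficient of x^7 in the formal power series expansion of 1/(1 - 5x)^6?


The general identity 1/(1 - c x)^r = sum_{k>=0} c^k C(k + r - 1, r - 1) x^k follows by substituting y = c x into 1/(1 - y)^r = sum_{k>=0} C(k + r - 1, r - 1) y^k.
For c = 5, r = 6, k = 7:
5^7 * C(12, 5) = 78125 * 792 = 61875000.

61875000


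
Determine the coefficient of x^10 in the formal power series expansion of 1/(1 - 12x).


The geometric series identity gives 1/(1 - c x) = sum_{k>=0} c^k x^k, so the coefficient of x^k is c^k.
Here c = 12 and k = 10.
Computing: 12^10 = 61917364224

61917364224


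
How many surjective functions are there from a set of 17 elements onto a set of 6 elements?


By inclusion-exclusion on which target elements are missed, the number of surjections from an n-set onto a k-set is
surj(n, k) = sum_{j=0}^{k} (-1)^j C(k, j) (k - j)^n.
Equivalently surj(n, k) = k! * S(n, k), where S(n, k) is the Stirling number of the second kind.
For n = 17, k = 6:
S(17, 6) = 17505749898, so
surj = 6! * 17505749898 = 720 * 17505749898 = 12604139926560.

12604139926560


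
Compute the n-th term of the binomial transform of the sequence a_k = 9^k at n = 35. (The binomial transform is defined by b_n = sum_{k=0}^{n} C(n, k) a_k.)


With a_k = 9^k, b_n = sum_{k=0}^{n} C(n, k) 9^k = (1 + 9)^n by the binomial theorem.
For n = 35: (1 + 9)^35 = 10^35 = 100000000000000000000000000000000000.

100000000000000000000000000000000000


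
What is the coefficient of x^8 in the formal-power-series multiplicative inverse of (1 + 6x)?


The inverse is 1/(1 + 6x). Apply the geometric identity 1/(1 - y) = sum_{k>=0} y^k with y = -6x:
1/(1 + 6x) = sum_{k>=0} (-6)^k x^k.
So the coefficient of x^8 is (-6)^8 = 1679616.

1679616


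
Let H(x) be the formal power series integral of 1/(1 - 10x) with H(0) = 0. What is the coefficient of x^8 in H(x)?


1/(1 - 10x) = sum_{k>=0} 10^k x^k. Integrating termwise with H(0) = 0:
H(x) = sum_{k>=0} 10^k x^(k+1) / (k+1) = sum_{m>=1} 10^(m-1) x^m / m.
For m = 8: 10^7/8 = 10000000/8 = 1250000.

1250000


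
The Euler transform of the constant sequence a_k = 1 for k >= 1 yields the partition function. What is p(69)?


The Euler transform converts the sequence a_k = 1 into the number of integer partitions.
Using the recurrence or dynamic programming:
p(69) = 3554345

3554345


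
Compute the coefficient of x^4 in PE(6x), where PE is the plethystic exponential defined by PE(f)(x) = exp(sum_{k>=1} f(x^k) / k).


With f(x) = 6x, the exponent is sum_{k>=1} 6 x^k / k = 6 * (-ln(1 - x)). Exponentiating:
PE(6x) = exp(-6 ln(1 - x)) = 1/(1 - x)^6.
By the negative binomial expansion, [x^n] 1/(1 - x)^6 = C(n + 5, 5).
For n = 4: C(9, 5) = 126.

126


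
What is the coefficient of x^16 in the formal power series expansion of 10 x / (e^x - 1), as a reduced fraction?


The exponential generating function for Bernoulli numbers is
x / (e^x - 1) = sum_{k>=0} B_k x^k / k!.
So the coefficient of x^16 in 10 x / (e^x - 1) is 10 B_16 / 16!.
Computing: B_16 = -3617/510, 16! = 20922789888000, giving
10 * -3617/510 / 20922789888000 = -3617/1067062284288000.

-3617/1067062284288000


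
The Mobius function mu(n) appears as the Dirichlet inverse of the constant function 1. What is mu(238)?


238 = 2 * 7 * 17 (all distinct primes).
mu(238) = (-1)^3 = -1

-1


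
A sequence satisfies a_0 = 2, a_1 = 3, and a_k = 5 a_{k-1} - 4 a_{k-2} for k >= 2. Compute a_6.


The characteristic equation is t^2 - 5 t + 4 = 0, with roots r_1 = 4 and r_2 = 1 (so c_1 = r_1 + r_2, c_2 = -r_1 r_2 as required).
One can use the closed form a_n = A r_1^n + B r_2^n, but direct iteration is more reliable:
a_0 = 2, a_1 = 3, a_2 = 7, a_3 = 23, a_4 = 87, a_5 = 343, a_6 = 1367.
So a_6 = 1367.

1367


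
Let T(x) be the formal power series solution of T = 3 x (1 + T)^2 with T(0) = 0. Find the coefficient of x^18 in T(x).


Apply the Lagrange inversion formula: if T = 3 x * phi(T) with phi(t) = (1 + t)^2, then [x^n] T = 3^n * (1/n) [t^(n-1)] phi(t)^n = 3^n * (1/n) [t^(n-1)] (1 + t)^(2n) = 3^n * (1/n) C(2n, n-1).
Using the identity C(2n, n-1) = C(2n, n) * n / (n+1), the unscaled factor equals C(2n, n) / (n+1) = C_n, the n-th Catalan number.
For n = 18: C_18 = C(36, 18) / 19 = 9075135300/19 = 477638700.
With the 3^18 = 387420489 factor, the coefficient is 387420489 * 477638700 = 185047018719324300.

185047018719324300


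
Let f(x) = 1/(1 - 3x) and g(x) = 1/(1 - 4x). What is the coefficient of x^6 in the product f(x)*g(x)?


The coefficient of x^n in f*g is the Cauchy product: sum_{k=0}^{n} a^k * b^(n-k).
With a=3, b=4, n=6:
sum_{k=0}^{6} 3^k * 4^(6-k)
= 14197

14197


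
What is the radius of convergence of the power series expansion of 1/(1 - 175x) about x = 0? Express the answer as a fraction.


Expanding 1/(1 - 175x) = sum_{k>=0} 175^k x^k, the series converges when |175x| < 1, i.e., |x| < 1/175.
So the radius of convergence is 1/175 = 1/175.

1/175


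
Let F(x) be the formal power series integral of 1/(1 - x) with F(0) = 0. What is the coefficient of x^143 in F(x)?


1/(1 - x) = sum_{k>=0} x^k. Integrating termwise and using F(0) = 0 gives
F(x) = sum_{k>=0} x^(k+1) / (k+1) = sum_{m>=1} x^m / m = -ln(1 - x).
So the coefficient of x^143 is 1/143 = 1/143.

1/143


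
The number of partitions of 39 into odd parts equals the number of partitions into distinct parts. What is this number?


Computing partitions of 39 into odd parts (1, 3, 5, ...):
Using the generating function prod_{k>=0} 1/(1-x^(2k+1)),
the count is 982

982


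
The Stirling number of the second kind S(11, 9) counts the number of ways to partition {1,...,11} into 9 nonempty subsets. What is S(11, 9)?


Using the explicit formula S(n,k) = (1/k!) sum_{j=0}^{k} (-1)^(k-j) C(k,j) j^n:
S(11, 9) = 1155
Equivalently, S(n,k) is n! times the coefficient of x^n in the EGF (e^x - 1)^k / k!.

1155


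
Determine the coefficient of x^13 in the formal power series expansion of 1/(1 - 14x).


The geometric series identity gives 1/(1 - c x) = sum_{k>=0} c^k x^k, so the coefficient of x^k is c^k.
Here c = 14 and k = 13.
Computing: 14^13 = 793714773254144

793714773254144


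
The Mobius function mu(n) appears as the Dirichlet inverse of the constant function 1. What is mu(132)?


132 has a squared prime factor, so mu(132) = 0.
Factorization reveals a repeated prime.

0


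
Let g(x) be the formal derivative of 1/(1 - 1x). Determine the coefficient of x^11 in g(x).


Differentiate termwise: d/dx sum_{k>=0} 1^k x^k = sum_{k>=1} k 1^k x^(k-1) = sum_{j>=0} (j+1) 1^(j+1) x^j.
Equivalently, d/dx [1/(1 - 1x)] = 1/(1 - 1x)^2.
For j = 11: 12 * 1^12 = 12 * 1 = 12.

12


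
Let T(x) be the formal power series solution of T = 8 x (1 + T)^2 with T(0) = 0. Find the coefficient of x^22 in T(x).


Apply the Lagrange inversion formula: if T = 8 x * phi(T) with phi(t) = (1 + t)^2, then [x^n] T = 8^n * (1/n) [t^(n-1)] phi(t)^n = 8^n * (1/n) [t^(n-1)] (1 + t)^(2n) = 8^n * (1/n) C(2n, n-1).
Using the identity C(2n, n-1) = C(2n, n) * n / (n+1), the unscaled factor equals C(2n, n) / (n+1) = C_n, the n-th Catalan number.
For n = 22: C_22 = C(44, 22) / 23 = 2104098963720/23 = 91482563640.
With the 8^22 = 73786976294838206464 factor, the coefficient is 73786976294838206464 * 91482563640 = 6750221754695707626346339368960.

6750221754695707626346339368960


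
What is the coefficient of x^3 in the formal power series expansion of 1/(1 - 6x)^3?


The general identity 1/(1 - c x)^r = sum_{k>=0} c^k C(k + r - 1, r - 1) x^k follows by substituting y = c x into 1/(1 - y)^r = sum_{k>=0} C(k + r - 1, r - 1) y^k.
For c = 6, r = 3, k = 3:
6^3 * C(5, 2) = 216 * 10 = 2160.

2160


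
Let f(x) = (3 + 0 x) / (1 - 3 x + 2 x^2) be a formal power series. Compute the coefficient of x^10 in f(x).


Write f(x) = sum_{k>=0} a_k x^k. Multiplying both sides by 1 - 3 x + 2 x^2 gives
(1 - 3 x + 2 x^2) sum_{k>=0} a_k x^k = 3 + 0 x.
Matching coefficients:
 x^0: a_0 = 3
 x^1: a_1 - 3 a_0 = 0  =>  a_1 = 3*3 + 0 = 9
 x^k (k >= 2): a_k = 3 a_{k-1} - 2 a_{k-2}.
Iterating: a_2 = 21, a_3 = 45, a_4 = 93, a_5 = 189, a_6 = 381, a_7 = 765, a_8 = 1533, a_9 = 3069, a_10 = 6141.
So the coefficient of x^10 is 6141.

6141


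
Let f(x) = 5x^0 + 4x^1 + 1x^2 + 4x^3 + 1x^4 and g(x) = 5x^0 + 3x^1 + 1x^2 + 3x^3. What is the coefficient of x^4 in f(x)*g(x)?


Cauchy product at x^4:
4*3 + 1*1 + 4*3 + 1*5
= 30

30


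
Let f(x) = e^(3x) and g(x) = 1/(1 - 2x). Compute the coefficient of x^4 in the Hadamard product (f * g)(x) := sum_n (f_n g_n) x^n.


Expanding: f_k = 3^k/k! (from e^(3x)) and g_k = 2^k (from 1/(1 - 2x)). So the Hadamard coefficient (f * g)_k = 3^k 2^k / k! = (6)^k / k!.
For k = 4: 6^4/4! = 1296/24 = 54.

54


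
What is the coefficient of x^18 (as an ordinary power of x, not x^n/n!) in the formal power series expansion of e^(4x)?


The exponential series is e^y = sum_{k>=0} y^k / k!. Substituting y = 4x gives
e^(4x) = sum_{k>=0} 4^k x^k / k!.
So the coefficient of x^n is a^n/n! with a = 4, n = 18:
4^18 / 18! = 68719476736/6402373705728000 = 1048576/97692469875

1048576/97692469875


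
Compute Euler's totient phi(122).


phi(n) counts integers in [1, n] coprime to n. Using the multiplicative formula phi(n) = n * prod_{p | n} (1 - 1/p):
122 = 2 * 61, so
phi(122) = 122 * (1 - 1/2) * (1 - 1/61) = 60.

60


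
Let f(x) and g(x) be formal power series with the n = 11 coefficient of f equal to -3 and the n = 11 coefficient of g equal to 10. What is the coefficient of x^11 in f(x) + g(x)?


Addition of formal power series is termwise.
The coefficient of x^11 in f + g = -3 + 10
= 7

7


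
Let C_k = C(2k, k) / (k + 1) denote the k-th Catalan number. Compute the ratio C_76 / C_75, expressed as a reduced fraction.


Using C_k = (2k)! / (k! (k+1)!), the ratio C_{k+1}/C_k simplifies to
C_{k+1}/C_k = [(2k+2)! / ((k+1)! (k+2)!)] * [k! (k+1)! / (2k)!]
 = (2k+2)(2k+1) / ((k+1)(k+2)) = 2(2k+1) / (k+2).
For k = 75: 2(2*75 + 1) / (75 + 2) = 302/77 = 302/77.

302/77


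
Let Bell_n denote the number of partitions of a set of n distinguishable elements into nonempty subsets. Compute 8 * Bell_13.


Bell_13 can be computed from the Bell triangle or from Dobinski's identity Bell_n = (1/e) * sum_{k>=0} k^n / k!.
Computing Bell_13 = 27644437.
Then 8 * 27644437 = 221155496.

221155496


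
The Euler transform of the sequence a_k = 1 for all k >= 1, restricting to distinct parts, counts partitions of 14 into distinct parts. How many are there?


Partitions of 14 into distinct parts can be computed via generating function.
Product (1+x)(1+x^2)(1+x^3)...
The coefficient of x^14 = 22

22


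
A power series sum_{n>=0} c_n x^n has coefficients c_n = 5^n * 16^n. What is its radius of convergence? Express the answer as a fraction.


By the root test (Cauchy-Hadamard), the radius is R = 1 / limsup_n |c_n|^(1/n).
Here |c_n|^(1/n) = (5^n * 16^n)^(1/n) = 5 * 16 = 80 for all n.
So R = 1/80 = 1/80.

1/80


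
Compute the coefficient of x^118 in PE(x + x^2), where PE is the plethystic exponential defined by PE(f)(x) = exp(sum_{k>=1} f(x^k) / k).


With f(x) = x + x^2, the exponent is sum_{k>=1} (x^k + x^(2k)) / k = -ln(1 - x) - ln(1 - x^2). Exponentiating:
PE(x + x^2) = 1 / ((1 - x)(1 - x^2)).
This is the generating function for partitions of n into parts of size 1 or 2. The number of 2's can be any j in 0..59, and the rest are 1's, so
[x^118] = floor(118/2) + 1 = 60.

60


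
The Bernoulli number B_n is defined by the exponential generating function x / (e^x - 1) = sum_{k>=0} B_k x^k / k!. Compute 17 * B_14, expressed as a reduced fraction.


Bernoulli numbers can also be computed recursively via B_0 = 1 and sum_{j=0}^{m} C(m+1, j) B_j = 0 for m >= 1. Odd-index Bernoulli numbers vanish for k >= 3.
Computing B_14 = 7/6, so 17 * B_14 = 17 * 7/6 = 119/6.

119/6


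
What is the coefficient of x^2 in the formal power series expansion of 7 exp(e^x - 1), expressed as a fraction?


exp(e^x - 1) is the exponential generating function for the Bell numbers Bell_k: exp(e^x - 1) = sum_{k>=0} Bell_k x^k / k!.
So the coefficient of x^2 in 7 exp(e^x - 1) is 7 Bell_2 / 2!.
Computing: Bell_2 = 2 and 2! = 2, giving
7 * 2/2 = 7.

7


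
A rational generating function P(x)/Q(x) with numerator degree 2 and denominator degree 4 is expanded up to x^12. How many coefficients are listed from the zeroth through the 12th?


Expanding up to x^12 gives the coefficients for x^0, x^1, ..., x^12.
That is 12 + 1 = 13 coefficients in total.

13


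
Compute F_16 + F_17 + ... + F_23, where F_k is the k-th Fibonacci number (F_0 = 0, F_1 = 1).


Use the identity sum_{k=0}^{N} F_k = F_{N+2} - 1 (which follows from F_{k+2} - F_{k+1} = F_k). Then
sum_{k=16}^{23} F_k = (F_{25} - 1) - (F_{17} - 1) = F_{25} - F_{17}.
Computing: F_{25} = 75025, F_{17} = 1597, so
Sum = 75025 - 1597 = 73428.

73428


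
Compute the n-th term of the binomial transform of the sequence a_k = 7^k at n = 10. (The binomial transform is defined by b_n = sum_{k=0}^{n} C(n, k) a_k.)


With a_k = 7^k, b_n = sum_{k=0}^{n} C(n, k) 7^k = (1 + 7)^n by the binomial theorem.
For n = 10: (1 + 7)^10 = 8^10 = 1073741824.

1073741824


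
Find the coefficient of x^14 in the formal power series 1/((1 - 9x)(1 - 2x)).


By partial fractions or Cauchy convolution:
The coefficient equals sum_{k=0}^{14} 9^k * 2^(14-k).
= 29413018865983

29413018865983


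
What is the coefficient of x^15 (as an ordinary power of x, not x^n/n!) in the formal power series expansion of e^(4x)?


The exponential series is e^y = sum_{k>=0} y^k / k!. Substituting y = 4x gives
e^(4x) = sum_{k>=0} 4^k x^k / k!.
So the coefficient of x^n is a^n/n! with a = 4, n = 15:
4^15 / 15! = 1073741824/1307674368000 = 524288/638512875

524288/638512875


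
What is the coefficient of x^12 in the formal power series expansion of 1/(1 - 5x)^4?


The general identity 1/(1 - c x)^r = sum_{k>=0} c^k C(k + r - 1, r - 1) x^k follows by substituting y = c x into 1/(1 - y)^r = sum_{k>=0} C(k + r - 1, r - 1) y^k.
For c = 5, r = 4, k = 12:
5^12 * C(15, 3) = 244140625 * 455 = 111083984375.

111083984375


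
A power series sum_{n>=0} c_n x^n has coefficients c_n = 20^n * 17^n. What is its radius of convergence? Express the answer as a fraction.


By the root test (Cauchy-Hadamard), the radius is R = 1 / limsup_n |c_n|^(1/n).
Here |c_n|^(1/n) = (20^n * 17^n)^(1/n) = 20 * 17 = 340 for all n.
So R = 1/340 = 1/340.

1/340


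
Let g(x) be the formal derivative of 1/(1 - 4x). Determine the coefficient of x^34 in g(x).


Differentiate termwise: d/dx sum_{k>=0} 4^k x^k = sum_{k>=1} k 4^k x^(k-1) = sum_{j>=0} (j+1) 4^(j+1) x^j.
Equivalently, d/dx [1/(1 - 4x)] = 4/(1 - 4x)^2.
For j = 34: 35 * 4^35 = 35 * 1180591620717411303424 = 41320706725109395619840.

41320706725109395619840


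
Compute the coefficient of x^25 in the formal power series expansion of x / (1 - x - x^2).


Let f(x) = sum_{k>=0} a_k x^k. Multiplying f(x) * (1 - x - x^2) = x and matching coefficients gives a_0 = 0, a_1 = 1, and a_k = a_{k-1} + a_{k-2} for k >= 2. These are the Fibonacci numbers F_k.
Iterating from F_0 = 0, F_1 = 1:
F_0=0, F_1=1, F_2=1, F_3=2, F_4=3, F_5=5, F_6=8, F_7=13, F_8=21, F_9=34, ...
F_25 = 75025.

75025


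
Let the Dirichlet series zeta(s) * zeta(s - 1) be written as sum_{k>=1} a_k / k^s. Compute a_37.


Convolution gives a_k = sum_{d | k} d * 1 = sum_{d | k} d = sigma(k), the sum of positive divisors of k.
For k = 37, the divisors are 1, 37, so
sigma(37) = 1 + 37 = 38.

38


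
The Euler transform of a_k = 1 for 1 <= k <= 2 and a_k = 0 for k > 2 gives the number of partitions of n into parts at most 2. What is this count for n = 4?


Partitions of 4 into parts at most 2:
Using generating function (1-x)^(-1)(1-x^2)^(-1),
the coefficient of x^4 = 3

3


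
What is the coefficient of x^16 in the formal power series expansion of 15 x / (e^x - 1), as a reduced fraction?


The exponential generating function for Bernoulli numbers is
x / (e^x - 1) = sum_{k>=0} B_k x^k / k!.
So the coefficient of x^16 in 15 x / (e^x - 1) is 15 B_16 / 16!.
Computing: B_16 = -3617/510, 16! = 20922789888000, giving
15 * -3617/510 / 20922789888000 = -3617/711374856192000.

-3617/711374856192000


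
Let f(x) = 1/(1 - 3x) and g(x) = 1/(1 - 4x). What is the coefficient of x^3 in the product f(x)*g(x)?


The coefficient of x^n in f*g is the Cauchy product: sum_{k=0}^{n} a^k * b^(n-k).
With a=3, b=4, n=3:
sum_{k=0}^{3} 3^k * 4^(3-k)
= 175

175


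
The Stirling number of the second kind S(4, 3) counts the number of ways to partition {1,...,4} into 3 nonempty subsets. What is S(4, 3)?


Using the explicit formula S(n,k) = (1/k!) sum_{j=0}^{k} (-1)^(k-j) C(k,j) j^n:
S(4, 3) = 6
Equivalently, S(n,k) is n! times the coefficient of x^n in the EGF (e^x - 1)^k / k!.

6


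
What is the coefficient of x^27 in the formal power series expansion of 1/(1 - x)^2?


The negative binomial / multiset identity is
1/(1 - x)^r = sum_{k>=0} C(k + r - 1, r - 1) x^k.
Here r = 2 and k = 27, so the coefficient is
C(27 + 1, 1) = C(28, 1)
= 28

28


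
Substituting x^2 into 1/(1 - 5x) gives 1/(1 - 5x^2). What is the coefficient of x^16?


The coefficient of x^(2m) in 1/(1 - 5x^2) is 5^m.
With n = 16 = 2*8, the coefficient is 5^8 = 390625.

390625


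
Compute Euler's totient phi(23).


phi(n) counts integers in [1, n] coprime to n. Using the multiplicative formula phi(n) = n * prod_{p | n} (1 - 1/p):
23 = 23, so
phi(23) = 23 * (1 - 1/23) = 22.

22


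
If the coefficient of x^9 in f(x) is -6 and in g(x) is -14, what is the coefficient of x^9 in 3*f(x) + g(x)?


Scalar multiplication scales coefficients: 3 * -6 = -18.
Then add the g coefficient: -18 + -14
= -32

-32


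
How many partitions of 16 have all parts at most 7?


Using the generating function (1-x)^(-1)(1-x^2)^(-1)...(1-x^7)^(-1),
the coefficient of x^16 counts these restricted partitions.
Result = 164

164


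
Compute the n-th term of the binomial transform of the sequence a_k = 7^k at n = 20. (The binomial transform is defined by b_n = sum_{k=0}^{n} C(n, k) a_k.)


With a_k = 7^k, b_n = sum_{k=0}^{n} C(n, k) 7^k = (1 + 7)^n by the binomial theorem.
For n = 20: (1 + 7)^20 = 8^20 = 1152921504606846976.

1152921504606846976


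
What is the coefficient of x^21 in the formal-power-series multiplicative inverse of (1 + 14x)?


The inverse is 1/(1 + 14x). Apply the geometric identity 1/(1 - y) = sum_{k>=0} y^k with y = -14x:
1/(1 + 14x) = sum_{k>=0} (-14)^k x^k.
So the coefficient of x^21 is (-14)^21 = -1171355575953987221848064.

-1171355575953987221848064


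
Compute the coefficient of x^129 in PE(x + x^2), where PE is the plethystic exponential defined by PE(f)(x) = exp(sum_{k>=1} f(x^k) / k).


With f(x) = x + x^2, the exponent is sum_{k>=1} (x^k + x^(2k)) / k = -ln(1 - x) - ln(1 - x^2). Exponentiating:
PE(x + x^2) = 1 / ((1 - x)(1 - x^2)).
This is the generating function for partitions of n into parts of size 1 or 2. The number of 2's can be any j in 0..64, and the rest are 1's, so
[x^129] = floor(129/2) + 1 = 65.

65


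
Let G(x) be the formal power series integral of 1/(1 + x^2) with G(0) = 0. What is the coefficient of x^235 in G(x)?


1/(1 + x^2) = sum_{j>=0} (-1)^j x^(2j). Integrating termwise with G(0) = 0:
G(x) = sum_{j>=0} (-1)^j x^(2j+1) / (2j+1) = arctan(x).
Only odd powers are nonzero. For x^235 write 235 = 2*117 + 1, giving
(-1)^117 / 235 = -1/235 = -1/235.

-1/235


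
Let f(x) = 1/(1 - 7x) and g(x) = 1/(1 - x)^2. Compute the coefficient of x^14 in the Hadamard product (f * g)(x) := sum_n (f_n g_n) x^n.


f has coefficients f_k = 7^k. For g = 1/(1 - x)^2 the coefficient is g_k = C(k + 1, 1) = k + 1. The Hadamard coefficient is (f * g)_k = 7^k * (k + 1).
For k = 14: 7^14 * 15 = 678223072849 * 15 = 10173346092735.

10173346092735


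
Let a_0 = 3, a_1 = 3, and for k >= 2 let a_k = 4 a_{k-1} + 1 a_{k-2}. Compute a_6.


Iterating the recurrence forward:
a_0 = 3
a_1 = 3
a_2 = 4*3 + 1*3 = 15
a_3 = 4*15 + 1*3 = 63
a_4 = 4*63 + 1*15 = 267
a_5 = 4*267 + 1*63 = 1131
a_6 = 4*1131 + 1*267 = 4791
So a_6 = 4791.

4791


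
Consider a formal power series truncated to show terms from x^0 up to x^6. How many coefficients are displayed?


From x^0 to x^6 inclusive, the count is 6 - 0 + 1 = 7.

7


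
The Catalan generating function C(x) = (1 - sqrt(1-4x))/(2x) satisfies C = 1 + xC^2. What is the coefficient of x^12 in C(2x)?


Substituting x -> 2x scales the n-th coefficient by 2^n, so [x^12] C(2x) = 2^12 * C_12.
C_12 = C(2*12, 12)/(13) = 2704156/13 = 208012.
So 2^12 * 208012 = 4096 * 208012 = 852017152.

852017152


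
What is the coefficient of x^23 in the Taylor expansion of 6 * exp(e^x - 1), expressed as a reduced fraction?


exp(e^x - 1) = sum_{k>=0} Bell_k x^k / k!, where Bell_k is the k-th Bell number.
So the coefficient of x^23 is 6 * Bell_23 / 23!.
Computing: Bell_23 = 44152005855084346 and 23! = 25852016738884976640000, giving
6 * 44152005855084346/25852016738884976640000 = 22076002927542173/2154334728240414720000.

22076002927542173/2154334728240414720000


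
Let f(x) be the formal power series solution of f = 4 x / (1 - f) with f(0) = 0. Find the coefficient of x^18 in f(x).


Apply Lagrange inversion: f = 4 x * phi(f) with phi(t) = 1/(1 - t), so
[x^n] f = 4^n * (1/n) [t^(n-1)] phi(t)^n = 4^n * (1/n) [t^(n-1)] (1 - t)^(-n) = 4^n * (1/n) C(2n - 2, n - 1) = 4^n * C_{n-1}.
For n = 18: C_17 = C(34, 17) / 18 = 2333606220/18 = 129644790.
With the 4^18 = 68719476736 factor, the coefficient is 68719476736 * 129644790 = 8909122130348605440.

8909122130348605440


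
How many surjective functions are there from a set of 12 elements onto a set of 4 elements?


By inclusion-exclusion on which target elements are missed, the number of surjections from an n-set onto a k-set is
surj(n, k) = sum_{j=0}^{k} (-1)^j C(k, j) (k - j)^n.
Equivalently surj(n, k) = k! * S(n, k), where S(n, k) is the Stirling number of the second kind.
For n = 12, k = 4:
S(12, 4) = 611501, so
surj = 4! * 611501 = 24 * 611501 = 14676024.

14676024


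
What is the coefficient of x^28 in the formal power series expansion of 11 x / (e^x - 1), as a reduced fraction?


The exponential generating function for Bernoulli numbers is
x / (e^x - 1) = sum_{k>=0} B_k x^k / k!.
So the coefficient of x^28 in 11 x / (e^x - 1) is 11 B_28 / 28!.
Computing: B_28 = -23749461029/870, 28! = 304888344611713860501504000000, giving
11 * -23749461029/870 / 304888344611713860501504000000 = -3392780147/3444842335223260501770240000000.

-3392780147/3444842335223260501770240000000


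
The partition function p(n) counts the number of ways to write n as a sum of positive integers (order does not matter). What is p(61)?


Using the generating function prod_{k>=1} 1/(1-x^k), we compute p(61).
By dynamic programming over parts 1 through 61:
p(61) = 1121505

1121505


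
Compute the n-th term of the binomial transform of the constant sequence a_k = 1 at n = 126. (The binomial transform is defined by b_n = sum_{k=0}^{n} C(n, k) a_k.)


With a_k = 1 for all k, b_n = sum_{k=0}^{n} C(n, k) = 2^n by the binomial theorem.
For n = 126: 2^126 = 85070591730234615865843651857942052864.

85070591730234615865843651857942052864


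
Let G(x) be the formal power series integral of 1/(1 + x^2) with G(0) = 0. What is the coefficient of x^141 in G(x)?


1/(1 + x^2) = sum_{j>=0} (-1)^j x^(2j). Integrating termwise with G(0) = 0:
G(x) = sum_{j>=0} (-1)^j x^(2j+1) / (2j+1) = arctan(x).
Only odd powers are nonzero. For x^141 write 141 = 2*70 + 1, giving
(-1)^70 / 141 = 1/141 = 1/141.

1/141


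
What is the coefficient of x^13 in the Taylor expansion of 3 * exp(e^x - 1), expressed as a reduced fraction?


exp(e^x - 1) = sum_{k>=0} Bell_k x^k / k!, where Bell_k is the k-th Bell number.
So the coefficient of x^13 is 3 * Bell_13 / 13!.
Computing: Bell_13 = 27644437 and 13! = 6227020800, giving
3 * 27644437/6227020800 = 27644437/2075673600.

27644437/2075673600


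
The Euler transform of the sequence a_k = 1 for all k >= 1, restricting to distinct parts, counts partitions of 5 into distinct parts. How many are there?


Partitions of 5 into distinct parts can be computed via generating function.
Product (1+x)(1+x^2)(1+x^3)...
The coefficient of x^5 = 3

3


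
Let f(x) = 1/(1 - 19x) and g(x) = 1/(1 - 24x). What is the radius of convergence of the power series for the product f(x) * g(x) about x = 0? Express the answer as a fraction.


The radius of 1/(1 - 19x) is 1/19 (nearest singularity at x = 1/19), and the radius of 1/(1 - 24x) is 1/24.
The product f(x)*g(x) = 1/((1 - 19x)(1 - 24x)) has singularities at both 1/19 and 1/24, so its radius of convergence is the distance to the nearest one:
min(1/19, 1/24) = 1/24.

1/24


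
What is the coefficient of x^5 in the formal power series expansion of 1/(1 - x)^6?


The expansion 1/(1 - x)^r = sum_{k>=0} C(k + r - 1, r - 1) x^k follows from the multiset / negative-binomial theorem (or from repeated differentiation of the geometric series).
For r = 6 and k = 5:
C(10, 5) = 3628800 / (120 * 120) = 252.

252


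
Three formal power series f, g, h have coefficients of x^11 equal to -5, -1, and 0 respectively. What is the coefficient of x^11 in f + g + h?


Series addition is componentwise:
-5 + -1 + 0
= -6

-6


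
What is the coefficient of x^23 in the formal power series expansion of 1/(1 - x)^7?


The negative binomial / multiset identity is
1/(1 - x)^r = sum_{k>=0} C(k + r - 1, r - 1) x^k.
Here r = 7 and k = 23, so the coefficient is
C(23 + 6, 6) = C(29, 6)
= 475020

475020


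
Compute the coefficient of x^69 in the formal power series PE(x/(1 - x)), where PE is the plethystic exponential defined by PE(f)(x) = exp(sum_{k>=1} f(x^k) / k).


For f(x) = x/(1 - x) we have
sum_{k>=1} f(x^k) / k = sum_{k>=1} (1/k) * x^k / (1 - x^k) = sum_{k, m >= 1} x^(k m) / k,
which after exponentiating simplifies to
PE(x/(1 - x)) = prod_{k>=1} 1 / (1 - x^k).
This is the generating function for the partition function p(n), so the coefficient of x^69 is p(69).
Computing p(69) by dynamic programming over parts 1, 2, ..., 69: p(69) = 3554345.

3554345


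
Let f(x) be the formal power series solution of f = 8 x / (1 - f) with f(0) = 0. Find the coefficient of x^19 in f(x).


Apply Lagrange inversion: f = 8 x * phi(f) with phi(t) = 1/(1 - t), so
[x^n] f = 8^n * (1/n) [t^(n-1)] phi(t)^n = 8^n * (1/n) [t^(n-1)] (1 - t)^(-n) = 8^n * (1/n) C(2n - 2, n - 1) = 8^n * C_{n-1}.
For n = 19: C_18 = C(36, 18) / 19 = 9075135300/19 = 477638700.
With the 8^19 = 144115188075855872 factor, the coefficient is 144115188075855872 * 477638700 = 68834991082807300089446400.

68834991082807300089446400
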